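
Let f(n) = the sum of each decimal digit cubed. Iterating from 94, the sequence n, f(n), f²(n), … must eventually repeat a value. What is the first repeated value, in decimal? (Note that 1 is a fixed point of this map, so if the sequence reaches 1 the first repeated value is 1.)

94 → 9³ + 4³ = 793
793 → 7³ + 9³ + 3³ = 1099
1099 → 1³ + 0³ + 9³ + 9³ = 1459
1459 → 1³ + 4³ + 5³ + 9³ = 919
919 → 9³ + 1³ + 9³ = 1459  — 1459 already appeared earlier.

1459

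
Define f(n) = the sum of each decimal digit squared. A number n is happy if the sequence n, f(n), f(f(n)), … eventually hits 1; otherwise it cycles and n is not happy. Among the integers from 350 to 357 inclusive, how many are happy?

1

350: 350 → 34 → 25 → 29 → 85 → 89 → 145 → 42 → 20 → 4 → 16 → 37 → 58 → 89  (repeats 89)
351: 351 → 35 → 34 → 25 → 29 → 85 → 89 → 145 → 42 → 20 → 4 → 16 → 37 → 58 → 89  (repeats 89)
352: 352 → 38 → 73 → 58 → 89 → 145 → 42 → 20 → 4 → 16 → 37 → 58  (repeats 58)
353: 353 → 43 → 25 → 29 → 85 → 89 → 145 → 42 → 20 → 4 → 16 → 37 → 58 → 89  (repeats 89)
354: 354 → 50 → 25 → 29 → 85 → 89 → 145 → 42 → 20 → 4 → 16 → 37 → 58 → 89  (repeats 89)
355: 355 → 59 → 106 → 37 → 58 → 89 → 145 → 42 → 20 → 4 → 16 → 37  (repeats 37)
356: 356 → 70 → 49 → 97 → 130 → 10 → 1  (reaches 1)
357: 357 → 83 → 73 → 58 → 89 → 145 → 42 → 20 → 4 → 16 → 37 → 58  (repeats 58)
happy: 356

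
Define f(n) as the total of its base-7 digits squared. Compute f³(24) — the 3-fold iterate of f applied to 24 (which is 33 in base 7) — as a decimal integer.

40

24 = (3,3)_7 → 18
18 = (2,4)_7 → 20
20 = (2,6)_7 → 40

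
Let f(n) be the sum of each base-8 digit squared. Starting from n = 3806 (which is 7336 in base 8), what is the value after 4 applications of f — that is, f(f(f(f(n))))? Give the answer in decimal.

3806 = (7,3,3,6)_8 → 7² + 3² + 3² + 6² = 49 + 9 + 9 + 36 = 103
103 = (1,4,7)_8 → 1² + 4² + 7² = 1 + 16 + 49 = 66
66 = (1,0,2)_8 → 1² + 0² + 2² = 1 + 0 + 4 = 5
5 = (5)_8 → 5² = 25

25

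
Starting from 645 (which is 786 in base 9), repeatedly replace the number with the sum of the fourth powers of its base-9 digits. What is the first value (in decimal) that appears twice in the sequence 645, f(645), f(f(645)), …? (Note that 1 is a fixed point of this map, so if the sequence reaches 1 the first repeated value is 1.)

645 = (7,8,6)_9 → 7793
7793 = (1,1,6,1,8)_9 → 5395
5395 = (7,3,5,4)_9 → 3363
3363 = (4,5,4,6)_9 → 2433
2433 = (3,3,0,3)_9 → 243
243 = (3,0,0)_9 → 81
81 = (1,0,0)_9 → 1  — reached the fixed point 1.
1 → 1, so 1 is the first repeated value.

1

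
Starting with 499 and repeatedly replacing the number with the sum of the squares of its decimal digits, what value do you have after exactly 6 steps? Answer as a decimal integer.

37

499 → 178
178 → 114
114 → 18
18 → 65
65 → 61
61 → 37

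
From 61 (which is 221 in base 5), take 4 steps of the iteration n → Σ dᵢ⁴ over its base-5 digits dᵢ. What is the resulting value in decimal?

99

61 = (2,2,1)_5 → 33
33 = (1,1,3)_5 → 83
83 = (3,1,3)_5 → 163
163 = (1,1,2,3)_5 → 99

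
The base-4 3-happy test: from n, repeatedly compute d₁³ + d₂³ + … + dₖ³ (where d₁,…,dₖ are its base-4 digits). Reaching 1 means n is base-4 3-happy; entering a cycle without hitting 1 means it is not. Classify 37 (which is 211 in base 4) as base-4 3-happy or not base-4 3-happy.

37 = (2,1,1)_4 → 2³ + 1³ + 1³ = 10
10 = (2,2)_4 → 2³ + 2³ = 16
16 = (1,0,0)_4 → 1³ + 0³ + 0³ = 1  — reached 1.

base-4 3-happy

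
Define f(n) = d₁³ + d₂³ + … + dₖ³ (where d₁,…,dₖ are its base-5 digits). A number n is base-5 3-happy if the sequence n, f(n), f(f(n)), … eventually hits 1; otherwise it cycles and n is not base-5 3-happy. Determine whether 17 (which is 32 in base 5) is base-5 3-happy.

17 = (3,2)_5 → 3³ + 2³ = 27 + 8 = 35
35 = (1,2,0)_5 → 1³ + 2³ + 0³ = 1 + 8 + 0 = 9
9 = (1,4)_5 → 1³ + 4³ = 1 + 64 = 65
65 = (2,3,0)_5 → 2³ + 3³ + 0³ = 8 + 27 + 0 = 35  — 35 already seen; the sequence cycles without reaching 1.

not base-5 3-happy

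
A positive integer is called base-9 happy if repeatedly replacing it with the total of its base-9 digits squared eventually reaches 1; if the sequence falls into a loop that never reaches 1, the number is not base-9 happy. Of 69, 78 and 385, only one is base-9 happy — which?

385

69: 69 → 85 → 17 → 65 → 53 → 89 → 65  — repeats 65 (not base-9 happy)
78: 78 → 100 → 6 → 36 → 16 → 50 → 50  — repeats 50 (not base-9 happy)
385: 385 → 101 → 9 → 1  — reaches 1 (base-9 happy)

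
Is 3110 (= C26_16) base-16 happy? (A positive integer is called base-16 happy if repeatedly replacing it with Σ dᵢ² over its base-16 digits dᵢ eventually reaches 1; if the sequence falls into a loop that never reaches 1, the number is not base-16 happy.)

not base-16 happy

3110 = (12,2,6)_16 → 12² + 2² + 6² = 144 + 4 + 36 = 184
184 = (11,8)_16 → 11² + 8² = 121 + 64 = 185
185 = (11,9)_16 → 11² + 9² = 121 + 81 = 202
202 = (12,10)_16 → 12² + 10² = 144 + 100 = 244
244 = (15,4)_16 → 15² + 4² = 225 + 16 = 241
241 = (15,1)_16 → 15² + 1² = 225 + 1 = 226
226 = (14,2)_16 → 14² + 2² = 196 + 4 = 200
200 = (12,8)_16 → 12² + 8² = 144 + 64 = 208
208 = (13,0)_16 → 13² + 0² = 169 + 0 = 169
169 = (10,9)_16 → 10² + 9² = 100 + 81 = 181
181 = (11,5)_16 → 11² + 5² = 121 + 25 = 146
146 = (9,2)_16 → 9² + 2² = 81 + 4 = 85
85 = (5,5)_16 → 5² + 5² = 25 + 25 = 50
50 = (3,2)_16 → 3² + 2² = 9 + 4 = 13
13 = (13)_16 → 13² = 169  — 169 already seen; the sequence cycles without reaching 1.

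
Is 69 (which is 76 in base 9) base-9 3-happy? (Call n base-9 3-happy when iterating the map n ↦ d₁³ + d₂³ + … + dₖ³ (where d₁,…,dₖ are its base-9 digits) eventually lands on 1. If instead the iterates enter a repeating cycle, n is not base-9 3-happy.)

base-9 3-happy

69 = (7,6)_9 → 7³ + 6³ = 559
559 = (6,8,1)_9 → 6³ + 8³ + 1³ = 729
729 = (1,0,0,0)_9 → 1³ + 0³ + 0³ + 0³ = 1  — reached 1.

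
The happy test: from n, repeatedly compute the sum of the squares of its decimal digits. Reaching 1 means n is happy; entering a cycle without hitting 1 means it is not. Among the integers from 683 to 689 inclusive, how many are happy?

1

683: 683 → 109 → 82 → 68 → 100 → 1  — happy
684: 684 → 116 → 38 → 73 → 58 → 89 → 145 → 42 → 20 → 4 → 16 → 37 → 58  — not happy
685: 685 → 125 → 30 → 9 → 81 → 65 → 61 → 37 → 58 → 89 → 145 → 42 → 20 → 4 → 16 → 37  — not happy
686: 686 → 136 → 46 → 52 → 29 → 85 → 89 → 145 → 42 → 20 → 4 → 16 → 37 → 58 → 89  — not happy
687: 687 → 149 → 98 → 145 → 42 → 20 → 4 → 16 → 37 → 58 → 89 → 145  — not happy
688: 688 → 164 → 53 → 34 → 25 → 29 → 85 → 89 → 145 → 42 → 20 → 4 → 16 → 37 → 58 → 89  — not happy
689: 689 → 181 → 66 → 72 → 53 → 34 → 25 → 29 → 85 → 89 → 145 → 42 → 20 → 4 → 16 → 37 → 58 → 89  — not happy
happy: 683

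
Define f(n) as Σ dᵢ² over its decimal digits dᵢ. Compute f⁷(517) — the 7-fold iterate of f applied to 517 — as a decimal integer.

517 → 5² + 1² + 7² = 75
75 → 7² + 5² = 74
74 → 7² + 4² = 65
65 → 6² + 5² = 61
61 → 6² + 1² = 37
37 → 3² + 7² = 58
58 → 5² + 8² = 89

89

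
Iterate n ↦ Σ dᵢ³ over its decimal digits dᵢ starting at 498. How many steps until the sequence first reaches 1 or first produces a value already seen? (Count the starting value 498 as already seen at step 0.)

498 → 4³ + 9³ + 8³ = 64 + 729 + 512 = 1305
1305 → 1³ + 3³ + 0³ + 5³ = 1 + 27 + 0 + 125 = 153
153 → 1³ + 5³ + 3³ = 1 + 125 + 27 = 153  — 153 repeats.
That took 3 steps.

3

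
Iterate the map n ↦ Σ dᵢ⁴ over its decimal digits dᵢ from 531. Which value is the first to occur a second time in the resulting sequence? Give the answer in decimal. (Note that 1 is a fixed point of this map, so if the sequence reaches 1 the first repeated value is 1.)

13139

531 → 707
707 → 4802
4802 → 4368
4368 → 5729
5729 → 9603
9603 → 7938
7938 → 13139
13139 → 6725
6725 → 4338
4338 → 4514
4514 → 1138
1138 → 4179
4179 → 9219
9219 → 13139  — 13139 already appeared earlier.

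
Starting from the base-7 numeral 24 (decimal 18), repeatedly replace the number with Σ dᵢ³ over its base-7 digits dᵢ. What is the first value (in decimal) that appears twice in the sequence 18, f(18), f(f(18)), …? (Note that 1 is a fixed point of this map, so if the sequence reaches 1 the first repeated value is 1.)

18 = (2,4)_7 → 2³ + 4³ = 8 + 64 = 72
72 = (1,3,2)_7 → 1³ + 3³ + 2³ = 1 + 27 + 8 = 36
36 = (5,1)_7 → 5³ + 1³ = 125 + 1 = 126
126 = (2,4,0)_7 → 2³ + 4³ + 0³ = 8 + 64 + 0 = 72  — 72 already appeared earlier.

72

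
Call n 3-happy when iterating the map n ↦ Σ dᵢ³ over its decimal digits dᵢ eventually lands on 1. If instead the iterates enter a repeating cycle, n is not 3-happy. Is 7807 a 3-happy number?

3-happy

7807 → 1198
1198 → 1243
1243 → 100
100 → 1  — reached 1.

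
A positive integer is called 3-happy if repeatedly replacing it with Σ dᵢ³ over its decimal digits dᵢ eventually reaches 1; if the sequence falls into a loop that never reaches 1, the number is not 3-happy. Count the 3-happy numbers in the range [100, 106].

1

100: 100 → 1  — 3-happy
101: 101 → 2 → 8 → 512 → 134 → 92 → 737 → 713 → 371 → 371  — not 3-happy
102: 102 → 9 → 729 → 1080 → 513 → 153 → 153  — not 3-happy
103: 103 → 28 → 520 → 133 → 55 → 250 → 133  — not 3-happy
104: 104 → 65 → 341 → 92 → 737 → 713 → 371 → 371  — not 3-happy
105: 105 → 126 → 225 → 141 → 66 → 432 → 99 → 1458 → 702 → 351 → 153 → 153  — not 3-happy
106: 106 → 217 → 352 → 160 → 217  — not 3-happy
3-happy: 100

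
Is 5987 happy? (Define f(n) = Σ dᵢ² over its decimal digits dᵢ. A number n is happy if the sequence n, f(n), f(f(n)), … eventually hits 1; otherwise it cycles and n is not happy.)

5987 → 219
219 → 86
86 → 100
100 → 1  — reached 1.

happy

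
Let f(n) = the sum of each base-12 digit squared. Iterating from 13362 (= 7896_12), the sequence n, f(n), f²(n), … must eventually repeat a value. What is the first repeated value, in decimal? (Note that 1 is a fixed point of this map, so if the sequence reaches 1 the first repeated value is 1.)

13362 = (7,8,9,6)_12 → 230
230 = (1,7,2)_12 → 54
54 = (4,6)_12 → 52
52 = (4,4)_12 → 32
32 = (2,8)_12 → 68
68 = (5,8)_12 → 89
89 = (7,5)_12 → 74
74 = (6,2)_12 → 40
40 = (3,4)_12 → 25
25 = (2,1)_12 → 5
5 = (5)_12 → 25  — 25 already appeared earlier.

25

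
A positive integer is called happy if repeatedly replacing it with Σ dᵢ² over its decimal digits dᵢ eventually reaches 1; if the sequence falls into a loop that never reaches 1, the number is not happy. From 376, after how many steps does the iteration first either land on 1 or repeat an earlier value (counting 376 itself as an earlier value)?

376 → 3² + 7² + 6² = 94
94 → 9² + 4² = 97
97 → 9² + 7² = 130
130 → 1² + 3² + 0² = 10
10 → 1² + 0² = 1  — reached 1.
That took 5 steps.

5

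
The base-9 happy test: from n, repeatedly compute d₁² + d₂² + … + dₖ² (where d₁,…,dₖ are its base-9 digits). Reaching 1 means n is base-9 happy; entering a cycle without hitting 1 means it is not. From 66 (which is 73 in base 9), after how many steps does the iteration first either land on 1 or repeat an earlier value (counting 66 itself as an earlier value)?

66 = (7,3)_9 → 58
58 = (6,4)_9 → 52
52 = (5,7)_9 → 74
74 = (8,2)_9 → 68
68 = (7,5)_9 → 74  — 74 repeats.
That took 5 steps.

5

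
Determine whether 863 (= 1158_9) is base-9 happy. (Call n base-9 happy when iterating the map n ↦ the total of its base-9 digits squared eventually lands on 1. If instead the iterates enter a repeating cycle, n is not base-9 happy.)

base-9 happy

863 = (1,1,5,8)_9 → 91
91 = (1,1,1)_9 → 3
3 = (3)_9 → 9
9 = (1,0)_9 → 1  — reached 1.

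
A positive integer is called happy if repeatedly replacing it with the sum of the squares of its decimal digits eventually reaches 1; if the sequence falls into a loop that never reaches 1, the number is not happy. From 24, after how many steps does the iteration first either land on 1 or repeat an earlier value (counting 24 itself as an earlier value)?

9

24 → 2² + 4² = 20
20 → 2² + 0² = 4
4 → 4² = 16
16 → 1² + 6² = 37
37 → 3² + 7² = 58
58 → 5² + 8² = 89
89 → 8² + 9² = 145
145 → 1² + 4² + 5² = 42
42 → 4² + 2² = 20  — 20 repeats.
That took 9 steps.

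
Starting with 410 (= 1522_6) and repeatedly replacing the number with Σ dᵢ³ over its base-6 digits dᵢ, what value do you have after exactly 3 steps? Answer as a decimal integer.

410 = (1,5,2,2)_6 → 1³ + 5³ + 2³ + 2³ = 142
142 = (3,5,4)_6 → 3³ + 5³ + 4³ = 216
216 = (1,0,0,0)_6 → 1³ + 0³ + 0³ + 0³ = 1

1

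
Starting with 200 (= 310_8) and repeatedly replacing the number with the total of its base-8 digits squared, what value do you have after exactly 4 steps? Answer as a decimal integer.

200 = (3,1,0)_8 → 3² + 1² + 0² = 10
10 = (1,2)_8 → 1² + 2² = 5
5 = (5)_8 → 5² = 25
25 = (3,1)_8 → 3² + 1² = 10

10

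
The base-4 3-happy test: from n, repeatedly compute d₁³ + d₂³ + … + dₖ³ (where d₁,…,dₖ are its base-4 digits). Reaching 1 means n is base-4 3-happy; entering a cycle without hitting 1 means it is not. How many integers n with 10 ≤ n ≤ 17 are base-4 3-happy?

2

10: 10 → 16 → 1  — base-4 3-happy
11: 11 → 35 → 35  — not base-4 3-happy
12: 12 → 27 → 36 → 9 → 9  — not base-4 3-happy
13: 13 → 28 → 28  — not base-4 3-happy
14: 14 → 35 → 35  — not base-4 3-happy
15: 15 → 54 → 36 → 9 → 9  — not base-4 3-happy
16: 16 → 1  — base-4 3-happy
17: 17 → 2 → 8 → 8  — not base-4 3-happy
base-4 3-happy: 10, 16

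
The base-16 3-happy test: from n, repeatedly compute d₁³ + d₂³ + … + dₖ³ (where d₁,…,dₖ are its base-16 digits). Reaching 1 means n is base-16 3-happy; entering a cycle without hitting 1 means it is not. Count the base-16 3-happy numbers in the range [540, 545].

540: 540 → 1737 → 2673 → 1344 → 189 → 3528 → 4437 → 252 → 5103 → 6147 → 540  — not base-16 3-happy
541: 541 → 2206 → 3985 → 4105 → 730 → 3205 → 2365 → 2953 → 2572 → 2728 → 2512 → 2926 → 4291 → 1756 → 4141 → 2206  — not base-16 3-happy
542: 542 → 2753 → 2729 → 2729  — not base-16 3-happy
543: 543 → 3384 → 2736 → 2331 → 2061 → 2709 → 1854 → 3114 → 2736  — not base-16 3-happy
544: 544 → 16 → 1  — base-16 3-happy
545: 545 → 17 → 2 → 8 → 512 → 8  — not base-16 3-happy
base-16 3-happy: 544

1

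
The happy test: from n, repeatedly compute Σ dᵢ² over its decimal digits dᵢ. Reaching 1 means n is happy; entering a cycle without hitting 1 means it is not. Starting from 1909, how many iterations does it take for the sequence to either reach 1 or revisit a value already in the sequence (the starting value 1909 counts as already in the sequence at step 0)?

14

1909 → 1² + 9² + 0² + 9² = 1 + 81 + 0 + 81 = 163
163 → 1² + 6² + 3² = 1 + 36 + 9 = 46
46 → 4² + 6² = 16 + 36 = 52
52 → 5² + 2² = 25 + 4 = 29
29 → 2² + 9² = 4 + 81 = 85
85 → 8² + 5² = 64 + 25 = 89
89 → 8² + 9² = 64 + 81 = 145
145 → 1² + 4² + 5² = 1 + 16 + 25 = 42
42 → 4² + 2² = 16 + 4 = 20
20 → 2² + 0² = 4 + 0 = 4
4 → 4² = 16
16 → 1² + 6² = 1 + 36 = 37
37 → 3² + 7² = 9 + 49 = 58
58 → 5² + 8² = 25 + 64 = 89  — 89 repeats.
That took 14 steps.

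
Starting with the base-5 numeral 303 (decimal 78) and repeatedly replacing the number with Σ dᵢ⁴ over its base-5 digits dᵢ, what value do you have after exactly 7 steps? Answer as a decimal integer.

78 = (3,0,3)_5 → 3⁴ + 0⁴ + 3⁴ = 81 + 0 + 81 = 162
162 = (1,1,2,2)_5 → 1⁴ + 1⁴ + 2⁴ + 2⁴ = 1 + 1 + 16 + 16 = 34
34 = (1,1,4)_5 → 1⁴ + 1⁴ + 4⁴ = 1 + 1 + 256 = 258
258 = (2,0,1,3)_5 → 2⁴ + 0⁴ + 1⁴ + 3⁴ = 16 + 0 + 1 + 81 = 98
98 = (3,4,3)_5 → 3⁴ + 4⁴ + 3⁴ = 81 + 256 + 81 = 418
418 = (3,1,3,3)_5 → 3⁴ + 1⁴ + 3⁴ + 3⁴ = 81 + 1 + 81 + 81 = 244
244 = (1,4,3,4)_5 → 1⁴ + 4⁴ + 3⁴ + 4⁴ = 1 + 256 + 81 + 256 = 594

594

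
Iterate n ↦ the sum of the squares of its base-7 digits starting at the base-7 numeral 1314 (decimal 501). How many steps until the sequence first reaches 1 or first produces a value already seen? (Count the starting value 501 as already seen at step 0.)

3

501 = (1,3,1,4)_7 → 1² + 3² + 1² + 4² = 27
27 = (3,6)_7 → 3² + 6² = 45
45 = (6,3)_7 → 6² + 3² = 45  — 45 repeats.
That took 3 steps.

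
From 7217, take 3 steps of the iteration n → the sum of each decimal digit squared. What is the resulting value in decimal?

7217 → 7² + 2² + 1² + 7² = 49 + 4 + 1 + 49 = 103
103 → 1² + 0² + 3² = 1 + 0 + 9 = 10
10 → 1² + 0² = 1 + 0 = 1

1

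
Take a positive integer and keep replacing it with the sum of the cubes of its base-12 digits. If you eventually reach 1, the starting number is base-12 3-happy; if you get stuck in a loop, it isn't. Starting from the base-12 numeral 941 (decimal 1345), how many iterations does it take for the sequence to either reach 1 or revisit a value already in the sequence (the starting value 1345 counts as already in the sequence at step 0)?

14

1345 = (9,4,1)_12 → 9³ + 4³ + 1³ = 729 + 64 + 1 = 794
794 = (5,6,2)_12 → 5³ + 6³ + 2³ = 125 + 216 + 8 = 349
349 = (2,5,1)_12 → 2³ + 5³ + 1³ = 8 + 125 + 1 = 134
134 = (11,2)_12 → 11³ + 2³ = 1331 + 8 = 1339
1339 = (9,3,7)_12 → 9³ + 3³ + 7³ = 729 + 27 + 343 = 1099
1099 = (7,7,7)_12 → 7³ + 7³ + 7³ = 343 + 343 + 343 = 1029
1029 = (7,1,9)_12 → 7³ + 1³ + 9³ = 343 + 1 + 729 = 1073
1073 = (7,5,5)_12 → 7³ + 5³ + 5³ = 343 + 125 + 125 = 593
593 = (4,1,5)_12 → 4³ + 1³ + 5³ = 64 + 1 + 125 = 190
190 = (1,3,10)_12 → 1³ + 3³ + 10³ = 1 + 27 + 1000 = 1028
1028 = (7,1,8)_12 → 7³ + 1³ + 8³ = 343 + 1 + 512 = 856
856 = (5,11,4)_12 → 5³ + 11³ + 4³ = 125 + 1331 + 64 = 1520
1520 = (10,6,8)_12 → 10³ + 6³ + 8³ = 1000 + 216 + 512 = 1728
1728 = (1,0,0,0)_12 → 1³ + 0³ + 0³ + 0³ = 1 + 0 + 0 + 0 = 1  — reached 1.
That took 14 steps.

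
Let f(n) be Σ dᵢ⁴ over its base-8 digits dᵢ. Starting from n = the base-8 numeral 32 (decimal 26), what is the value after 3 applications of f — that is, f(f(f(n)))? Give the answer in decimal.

272

26 = (3,2)_8 → 3⁴ + 2⁴ = 81 + 16 = 97
97 = (1,4,1)_8 → 1⁴ + 4⁴ + 1⁴ = 1 + 256 + 1 = 258
258 = (4,0,2)_8 → 4⁴ + 0⁴ + 2⁴ = 256 + 0 + 16 = 272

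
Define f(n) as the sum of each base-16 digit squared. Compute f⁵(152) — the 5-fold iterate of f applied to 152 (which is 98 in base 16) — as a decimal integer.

152 = (9,8)_16 → 9² + 8² = 81 + 64 = 145
145 = (9,1)_16 → 9² + 1² = 81 + 1 = 82
82 = (5,2)_16 → 5² + 2² = 25 + 4 = 29
29 = (1,13)_16 → 1² + 13² = 1 + 169 = 170
170 = (10,10)_16 → 10² + 10² = 100 + 100 = 200

200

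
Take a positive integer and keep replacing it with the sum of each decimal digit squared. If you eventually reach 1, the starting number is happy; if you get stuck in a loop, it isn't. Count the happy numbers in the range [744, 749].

744: 744 → 81 → 65 → 61 → 37 → 58 → 89 → 145 → 42 → 20 → 4 → 16 → 37  — not happy
745: 745 → 90 → 81 → 65 → 61 → 37 → 58 → 89 → 145 → 42 → 20 → 4 → 16 → 37  — not happy
746: 746 → 101 → 2 → 4 → 16 → 37 → 58 → 89 → 145 → 42 → 20 → 4  — not happy
747: 747 → 114 → 18 → 65 → 61 → 37 → 58 → 89 → 145 → 42 → 20 → 4 → 16 → 37  — not happy
748: 748 → 129 → 86 → 100 → 1  — happy
749: 749 → 146 → 53 → 34 → 25 → 29 → 85 → 89 → 145 → 42 → 20 → 4 → 16 → 37 → 58 → 89  — not happy
happy: 748

1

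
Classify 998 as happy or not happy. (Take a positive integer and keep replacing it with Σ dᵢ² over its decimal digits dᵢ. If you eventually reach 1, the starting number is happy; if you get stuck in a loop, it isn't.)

happy

998 → 9² + 9² + 8² = 226
226 → 2² + 2² + 6² = 44
44 → 4² + 4² = 32
32 → 3² + 2² = 13
13 → 1² + 3² = 10
10 → 1² + 0² = 1  — reached 1.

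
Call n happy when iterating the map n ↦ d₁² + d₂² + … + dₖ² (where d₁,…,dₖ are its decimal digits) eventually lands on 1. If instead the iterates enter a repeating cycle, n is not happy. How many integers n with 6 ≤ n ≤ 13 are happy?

6: 6 → 36 → 45 → 41 → 17 → 50 → 25 → 29 → 85 → 89 → 145 → 42 → 20 → 4 → 16 → 37 → 58 → 89  (repeats 89)
7: 7 → 49 → 97 → 130 → 10 → 1  (reaches 1)
8: 8 → 64 → 52 → 29 → 85 → 89 → 145 → 42 → 20 → 4 → 16 → 37 → 58 → 89  (repeats 89)
9: 9 → 81 → 65 → 61 → 37 → 58 → 89 → 145 → 42 → 20 → 4 → 16 → 37  (repeats 37)
10: 10 → 1  (reaches 1)
11: 11 → 2 → 4 → 16 → 37 → 58 → 89 → 145 → 42 → 20 → 4  (repeats 4)
12: 12 → 5 → 25 → 29 → 85 → 89 → 145 → 42 → 20 → 4 → 16 → 37 → 58 → 89  (repeats 89)
13: 13 → 10 → 1  (reaches 1)
happy: 7, 10, 13

3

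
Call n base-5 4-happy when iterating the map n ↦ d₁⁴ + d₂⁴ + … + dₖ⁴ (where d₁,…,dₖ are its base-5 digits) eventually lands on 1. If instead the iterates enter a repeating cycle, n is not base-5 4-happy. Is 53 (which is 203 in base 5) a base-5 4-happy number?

not base-5 4-happy

53 = (2,0,3)_5 → 2⁴ + 0⁴ + 3⁴ = 16 + 0 + 81 = 97
97 = (3,4,2)_5 → 3⁴ + 4⁴ + 2⁴ = 81 + 256 + 16 = 353
353 = (2,4,0,3)_5 → 2⁴ + 4⁴ + 0⁴ + 3⁴ = 16 + 256 + 0 + 81 = 353  — 353 already seen; the sequence cycles without reaching 1.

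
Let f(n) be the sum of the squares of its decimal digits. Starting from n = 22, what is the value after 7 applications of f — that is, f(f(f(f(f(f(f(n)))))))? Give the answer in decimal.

22 → 8
8 → 64
64 → 52
52 → 29
29 → 85
85 → 89
89 → 145

145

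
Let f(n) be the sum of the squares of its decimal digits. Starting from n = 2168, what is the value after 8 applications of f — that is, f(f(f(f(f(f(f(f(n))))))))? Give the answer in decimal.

2168 → 2² + 1² + 6² + 8² = 105
105 → 1² + 0² + 5² = 26
26 → 2² + 6² = 40
40 → 4² + 0² = 16
16 → 1² + 6² = 37
37 → 3² + 7² = 58
58 → 5² + 8² = 89
89 → 8² + 9² = 145

145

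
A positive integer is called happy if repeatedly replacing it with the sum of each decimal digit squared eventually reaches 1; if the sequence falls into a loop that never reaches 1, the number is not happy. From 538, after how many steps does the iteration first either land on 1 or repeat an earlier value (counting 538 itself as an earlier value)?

10

538 → 5² + 3² + 8² = 98
98 → 9² + 8² = 145
145 → 1² + 4² + 5² = 42
42 → 4² + 2² = 20
20 → 2² + 0² = 4
4 → 4² = 16
16 → 1² + 6² = 37
37 → 3² + 7² = 58
58 → 5² + 8² = 89
89 → 8² + 9² = 145  — 145 repeats.
That took 10 steps.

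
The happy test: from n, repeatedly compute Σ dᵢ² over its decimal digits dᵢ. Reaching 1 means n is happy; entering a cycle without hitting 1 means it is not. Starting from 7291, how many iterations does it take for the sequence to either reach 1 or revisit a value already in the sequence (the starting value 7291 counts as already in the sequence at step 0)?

7291 → 135
135 → 35
35 → 34
34 → 25
25 → 29
29 → 85
85 → 89
89 → 145
145 → 42
42 → 20
20 → 4
4 → 16
16 → 37
37 → 58
58 → 89  — 89 repeats.
That took 15 steps.

15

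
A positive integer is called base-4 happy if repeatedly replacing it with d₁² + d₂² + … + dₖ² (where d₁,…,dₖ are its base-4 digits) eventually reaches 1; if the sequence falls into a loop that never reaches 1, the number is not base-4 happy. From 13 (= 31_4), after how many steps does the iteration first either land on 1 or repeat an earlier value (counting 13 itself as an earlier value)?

4

13 = (3,1)_4 → 3² + 1² = 10
10 = (2,2)_4 → 2² + 2² = 8
8 = (2,0)_4 → 2² + 0² = 4
4 = (1,0)_4 → 1² + 0² = 1  — reached 1.
That took 4 steps.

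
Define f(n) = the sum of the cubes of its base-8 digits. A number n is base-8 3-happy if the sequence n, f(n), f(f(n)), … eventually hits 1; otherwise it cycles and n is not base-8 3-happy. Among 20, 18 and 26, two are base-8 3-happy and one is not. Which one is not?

20: 20 → 72 → 2 → 8 → 1  — reaches 1 (base-8 3-happy)
18: 18 → 16 → 8 → 1  — reaches 1 (base-8 3-happy)
26: 26 → 35 → 91 → 55 → 559 → 469 → 476 → 434 → 440 → 559  — repeats 559 (not base-8 3-happy)

26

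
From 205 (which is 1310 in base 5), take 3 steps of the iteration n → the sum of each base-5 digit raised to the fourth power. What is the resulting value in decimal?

205 = (1,3,1,0)_5 → 83
83 = (3,1,3)_5 → 163
163 = (1,1,2,3)_5 → 99

99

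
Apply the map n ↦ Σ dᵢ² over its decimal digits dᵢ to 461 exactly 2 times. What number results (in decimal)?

34

461 → 53
53 → 34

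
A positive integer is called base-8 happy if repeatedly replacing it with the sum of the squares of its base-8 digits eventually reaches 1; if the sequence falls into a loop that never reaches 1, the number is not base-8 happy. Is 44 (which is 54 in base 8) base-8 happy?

44 = (5,4)_8 → 5² + 4² = 25 + 16 = 41
41 = (5,1)_8 → 5² + 1² = 25 + 1 = 26
26 = (3,2)_8 → 3² + 2² = 9 + 4 = 13
13 = (1,5)_8 → 1² + 5² = 1 + 25 = 26  — 26 already seen; the sequence cycles without reaching 1.

not base-8 happy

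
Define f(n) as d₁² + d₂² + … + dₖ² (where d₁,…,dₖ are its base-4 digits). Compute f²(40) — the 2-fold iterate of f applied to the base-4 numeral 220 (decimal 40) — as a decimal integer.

40 = (2,2,0)_4 → 2² + 2² + 0² = 8
8 = (2,0)_4 → 2² + 0² = 4

4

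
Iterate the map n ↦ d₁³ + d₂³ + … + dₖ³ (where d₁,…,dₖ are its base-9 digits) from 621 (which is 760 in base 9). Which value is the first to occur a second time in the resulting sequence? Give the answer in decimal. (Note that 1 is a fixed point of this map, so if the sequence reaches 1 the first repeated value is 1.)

1

621 = (7,6,0)_9 → 7³ + 6³ + 0³ = 343 + 216 + 0 = 559
559 = (6,8,1)_9 → 6³ + 8³ + 1³ = 216 + 512 + 1 = 729
729 = (1,0,0,0)_9 → 1³ + 0³ + 0³ + 0³ = 1 + 0 + 0 + 0 = 1  — reached the fixed point 1.
1 → 1, so 1 is the first repeated value.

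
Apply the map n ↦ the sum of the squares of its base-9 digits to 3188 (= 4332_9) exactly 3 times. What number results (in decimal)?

8

3188 = (4,3,3,2)_9 → 38
38 = (4,2)_9 → 20
20 = (2,2)_9 → 8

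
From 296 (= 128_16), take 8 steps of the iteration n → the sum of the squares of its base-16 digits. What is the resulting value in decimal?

296 = (1,2,8)_16 → 1² + 2² + 8² = 1 + 4 + 64 = 69
69 = (4,5)_16 → 4² + 5² = 16 + 25 = 41
41 = (2,9)_16 → 2² + 9² = 4 + 81 = 85
85 = (5,5)_16 → 5² + 5² = 25 + 25 = 50
50 = (3,2)_16 → 3² + 2² = 9 + 4 = 13
13 = (13)_16 → 13² = 169
169 = (10,9)_16 → 10² + 9² = 100 + 81 = 181
181 = (11,5)_16 → 11² + 5² = 121 + 25 = 146

146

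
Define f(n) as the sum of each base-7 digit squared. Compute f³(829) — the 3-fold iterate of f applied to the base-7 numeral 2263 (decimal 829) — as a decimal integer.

13

829 = (2,2,6,3)_7 → 2² + 2² + 6² + 3² = 4 + 4 + 36 + 9 = 53
53 = (1,0,4)_7 → 1² + 0² + 4² = 1 + 0 + 16 = 17
17 = (2,3)_7 → 2² + 3² = 4 + 9 = 13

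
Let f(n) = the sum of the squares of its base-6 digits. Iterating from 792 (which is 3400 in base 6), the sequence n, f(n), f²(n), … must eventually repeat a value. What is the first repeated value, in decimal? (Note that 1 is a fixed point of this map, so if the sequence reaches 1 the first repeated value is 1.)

25

792 = (3,4,0,0)_6 → 3² + 4² + 0² + 0² = 25
25 = (4,1)_6 → 4² + 1² = 17
17 = (2,5)_6 → 2² + 5² = 29
29 = (4,5)_6 → 4² + 5² = 41
41 = (1,0,5)_6 → 1² + 0² + 5² = 26
26 = (4,2)_6 → 4² + 2² = 20
20 = (3,2)_6 → 3² + 2² = 13
13 = (2,1)_6 → 2² + 1² = 5
5 = (5)_6 → 5² = 25  — 25 already appeared earlier.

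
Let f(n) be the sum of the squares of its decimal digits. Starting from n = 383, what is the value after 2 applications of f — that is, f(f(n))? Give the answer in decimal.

68

383 → 3² + 8² + 3² = 82
82 → 8² + 2² = 68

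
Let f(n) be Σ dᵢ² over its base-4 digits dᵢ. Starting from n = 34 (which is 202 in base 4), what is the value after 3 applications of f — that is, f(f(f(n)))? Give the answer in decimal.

34 = (2,0,2)_4 → 2² + 0² + 2² = 4 + 0 + 4 = 8
8 = (2,0)_4 → 2² + 0² = 4 + 0 = 4
4 = (1,0)_4 → 1² + 0² = 1 + 0 = 1

1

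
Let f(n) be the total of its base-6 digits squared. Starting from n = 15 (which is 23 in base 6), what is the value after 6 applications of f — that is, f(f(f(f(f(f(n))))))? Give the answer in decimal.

41

15 = (2,3)_6 → 13
13 = (2,1)_6 → 5
5 = (5)_6 → 25
25 = (4,1)_6 → 17
17 = (2,5)_6 → 29
29 = (4,5)_6 → 41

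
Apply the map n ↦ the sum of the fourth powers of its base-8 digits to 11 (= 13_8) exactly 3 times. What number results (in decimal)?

11 = (1,3)_8 → 1⁴ + 3⁴ = 1 + 81 = 82
82 = (1,2,2)_8 → 1⁴ + 2⁴ + 2⁴ = 1 + 16 + 16 = 33
33 = (4,1)_8 → 4⁴ + 1⁴ = 256 + 1 = 257

257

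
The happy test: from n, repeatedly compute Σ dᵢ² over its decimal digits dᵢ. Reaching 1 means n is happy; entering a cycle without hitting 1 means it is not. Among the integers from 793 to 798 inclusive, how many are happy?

1

793: 793 → 139 → 91 → 82 → 68 → 100 → 1  (reaches 1)
794: 794 → 146 → 53 → 34 → 25 → 29 → 85 → 89 → 145 → 42 → 20 → 4 → 16 → 37 → 58 → 89  (repeats 89)
795: 795 → 155 → 51 → 26 → 40 → 16 → 37 → 58 → 89 → 145 → 42 → 20 → 4 → 16  (repeats 16)
796: 796 → 166 → 73 → 58 → 89 → 145 → 42 → 20 → 4 → 16 → 37 → 58  (repeats 58)
797: 797 → 179 → 131 → 11 → 2 → 4 → 16 → 37 → 58 → 89 → 145 → 42 → 20 → 4  (repeats 4)
798: 798 → 194 → 98 → 145 → 42 → 20 → 4 → 16 → 37 → 58 → 89 → 145  (repeats 145)
happy: 793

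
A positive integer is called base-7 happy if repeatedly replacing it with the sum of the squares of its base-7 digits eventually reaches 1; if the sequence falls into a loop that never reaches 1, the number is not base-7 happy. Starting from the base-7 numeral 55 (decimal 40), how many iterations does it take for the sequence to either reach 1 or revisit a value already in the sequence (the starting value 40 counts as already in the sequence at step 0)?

40 = (5,5)_7 → 5² + 5² = 50
50 = (1,0,1)_7 → 1² + 0² + 1² = 2
2 = (2)_7 → 2² = 4
4 = (4)_7 → 4² = 16
16 = (2,2)_7 → 2² + 2² = 8
8 = (1,1)_7 → 1² + 1² = 2  — 2 repeats.
That took 6 steps.

6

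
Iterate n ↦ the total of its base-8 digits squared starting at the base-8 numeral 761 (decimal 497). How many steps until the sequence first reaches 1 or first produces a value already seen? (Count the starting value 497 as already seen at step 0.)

5

497 = (7,6,1)_8 → 86
86 = (1,2,6)_8 → 41
41 = (5,1)_8 → 26
26 = (3,2)_8 → 13
13 = (1,5)_8 → 26  — 26 repeats.
That took 5 steps.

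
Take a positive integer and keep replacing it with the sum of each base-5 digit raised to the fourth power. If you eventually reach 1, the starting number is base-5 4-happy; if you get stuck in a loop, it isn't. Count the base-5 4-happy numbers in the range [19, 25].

19: 19 → 337 → 129 → 257 → 33 → 83 → 163 → 99 → 593 → 499 → 849 → 595 → 593  — not base-5 4-happy
20: 20 → 256 → 18 → 162 → 34 → 258 → 98 → 418 → 244 → 594 → 674 → 514 → 528 → 338 → 194 → 354 → 528  — not base-5 4-happy
21: 21 → 257 → 33 → 83 → 163 → 99 → 593 → 499 → 849 → 595 → 593  — not base-5 4-happy
22: 22 → 272 → 288 → 114 → 528 → 338 → 194 → 354 → 528  — not base-5 4-happy
23: 23 → 337 → 129 → 257 → 33 → 83 → 163 → 99 → 593 → 499 → 849 → 595 → 593  — not base-5 4-happy
24: 24 → 512 → 288 → 114 → 528 → 338 → 194 → 354 → 528  — not base-5 4-happy
25: 25 → 1  — base-5 4-happy
base-5 4-happy: 25

1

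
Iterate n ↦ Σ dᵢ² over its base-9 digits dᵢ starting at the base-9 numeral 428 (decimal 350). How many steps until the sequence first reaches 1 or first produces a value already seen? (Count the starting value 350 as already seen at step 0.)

7

350 = (4,2,8)_9 → 4² + 2² + 8² = 16 + 4 + 64 = 84
84 = (1,0,3)_9 → 1² + 0² + 3² = 1 + 0 + 9 = 10
10 = (1,1)_9 → 1² + 1² = 1 + 1 = 2
2 = (2)_9 → 2² = 4
4 = (4)_9 → 4² = 16
16 = (1,7)_9 → 1² + 7² = 1 + 49 = 50
50 = (5,5)_9 → 5² + 5² = 25 + 25 = 50  — 50 repeats.
That took 7 steps.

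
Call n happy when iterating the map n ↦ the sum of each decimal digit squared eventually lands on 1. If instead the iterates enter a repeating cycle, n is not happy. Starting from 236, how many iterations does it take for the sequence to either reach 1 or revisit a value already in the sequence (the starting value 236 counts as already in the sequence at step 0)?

5

236 → 2² + 3² + 6² = 49
49 → 4² + 9² = 97
97 → 9² + 7² = 130
130 → 1² + 3² + 0² = 10
10 → 1² + 0² = 1  — reached 1.
That took 5 steps.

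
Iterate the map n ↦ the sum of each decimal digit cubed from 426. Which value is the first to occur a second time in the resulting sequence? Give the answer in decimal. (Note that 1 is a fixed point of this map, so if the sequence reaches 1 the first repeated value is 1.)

426 → 4³ + 2³ + 6³ = 64 + 8 + 216 = 288
288 → 2³ + 8³ + 8³ = 8 + 512 + 512 = 1032
1032 → 1³ + 0³ + 3³ + 2³ = 1 + 0 + 27 + 8 = 36
36 → 3³ + 6³ = 27 + 216 = 243
243 → 2³ + 4³ + 3³ = 8 + 64 + 27 = 99
99 → 9³ + 9³ = 729 + 729 = 1458
1458 → 1³ + 4³ + 5³ + 8³ = 1 + 64 + 125 + 512 = 702
702 → 7³ + 0³ + 2³ = 343 + 0 + 8 = 351
351 → 3³ + 5³ + 1³ = 27 + 125 + 1 = 153
153 → 1³ + 5³ + 3³ = 1 + 125 + 27 = 153  — 153 already appeared earlier.

153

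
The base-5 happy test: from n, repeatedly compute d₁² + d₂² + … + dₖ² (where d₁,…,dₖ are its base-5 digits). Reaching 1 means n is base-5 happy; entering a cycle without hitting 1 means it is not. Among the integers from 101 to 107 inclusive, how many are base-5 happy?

1

101: 101 → 17 → 13 → 13  — not base-5 happy
102: 102 → 20 → 16 → 10 → 4 → 16  — not base-5 happy
103: 103 → 25 → 1  — base-5 happy
104: 104 → 32 → 6 → 2 → 4 → 16 → 10 → 4  — not base-5 happy
105: 105 → 17 → 13 → 13  — not base-5 happy
106: 106 → 18 → 18  — not base-5 happy
107: 107 → 21 → 17 → 13 → 13  — not base-5 happy
base-5 happy: 103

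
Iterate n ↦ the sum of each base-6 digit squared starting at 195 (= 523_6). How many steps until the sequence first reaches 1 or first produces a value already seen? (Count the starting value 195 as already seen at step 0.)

10

195 = (5,2,3)_6 → 5² + 2² + 3² = 38
38 = (1,0,2)_6 → 1² + 0² + 2² = 5
5 = (5)_6 → 5² = 25
25 = (4,1)_6 → 4² + 1² = 17
17 = (2,5)_6 → 2² + 5² = 29
29 = (4,5)_6 → 4² + 5² = 41
41 = (1,0,5)_6 → 1² + 0² + 5² = 26
26 = (4,2)_6 → 4² + 2² = 20
20 = (3,2)_6 → 3² + 2² = 13
13 = (2,1)_6 → 2² + 1² = 5  — 5 repeats.
That took 10 steps.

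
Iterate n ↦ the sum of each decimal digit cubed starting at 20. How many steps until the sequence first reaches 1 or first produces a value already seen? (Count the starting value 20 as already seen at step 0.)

20 → 8
8 → 512
512 → 134
134 → 92
92 → 737
737 → 713
713 → 371
371 → 371  — 371 repeats.
That took 8 steps.

8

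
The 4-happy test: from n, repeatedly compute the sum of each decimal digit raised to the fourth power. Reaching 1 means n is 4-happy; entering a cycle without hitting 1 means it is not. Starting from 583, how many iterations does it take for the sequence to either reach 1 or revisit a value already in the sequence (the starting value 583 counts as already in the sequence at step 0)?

13

583 → 5⁴ + 8⁴ + 3⁴ = 4802
4802 → 4⁴ + 8⁴ + 0⁴ + 2⁴ = 4368
4368 → 4⁴ + 3⁴ + 6⁴ + 8⁴ = 5729
5729 → 5⁴ + 7⁴ + 2⁴ + 9⁴ = 9603
9603 → 9⁴ + 6⁴ + 0⁴ + 3⁴ = 7938
7938 → 7⁴ + 9⁴ + 3⁴ + 8⁴ = 13139
13139 → 1⁴ + 3⁴ + 1⁴ + 3⁴ + 9⁴ = 6725
6725 → 6⁴ + 7⁴ + 2⁴ + 5⁴ = 4338
4338 → 4⁴ + 3⁴ + 3⁴ + 8⁴ = 4514
4514 → 4⁴ + 5⁴ + 1⁴ + 4⁴ = 1138
1138 → 1⁴ + 1⁴ + 3⁴ + 8⁴ = 4179
4179 → 4⁴ + 1⁴ + 7⁴ + 9⁴ = 9219
9219 → 9⁴ + 2⁴ + 1⁴ + 9⁴ = 13139  — 13139 repeats.
That took 13 steps.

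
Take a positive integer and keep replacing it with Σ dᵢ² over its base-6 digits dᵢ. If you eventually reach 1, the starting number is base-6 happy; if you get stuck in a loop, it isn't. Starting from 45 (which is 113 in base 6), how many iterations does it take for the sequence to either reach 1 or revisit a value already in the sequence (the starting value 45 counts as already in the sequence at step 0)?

10

45 = (1,1,3)_6 → 1² + 1² + 3² = 1 + 1 + 9 = 11
11 = (1,5)_6 → 1² + 5² = 1 + 25 = 26
26 = (4,2)_6 → 4² + 2² = 16 + 4 = 20
20 = (3,2)_6 → 3² + 2² = 9 + 4 = 13
13 = (2,1)_6 → 2² + 1² = 4 + 1 = 5
5 = (5)_6 → 5² = 25
25 = (4,1)_6 → 4² + 1² = 16 + 1 = 17
17 = (2,5)_6 → 2² + 5² = 4 + 25 = 29
29 = (4,5)_6 → 4² + 5² = 16 + 25 = 41
41 = (1,0,5)_6 → 1² + 0² + 5² = 1 + 0 + 25 = 26  — 26 repeats.
That took 10 steps.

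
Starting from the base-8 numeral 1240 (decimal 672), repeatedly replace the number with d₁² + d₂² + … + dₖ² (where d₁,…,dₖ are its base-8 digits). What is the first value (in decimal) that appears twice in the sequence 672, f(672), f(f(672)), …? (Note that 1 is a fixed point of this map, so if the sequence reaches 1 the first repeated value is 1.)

672 = (1,2,4,0)_8 → 1² + 2² + 4² + 0² = 21
21 = (2,5)_8 → 2² + 5² = 29
29 = (3,5)_8 → 3² + 5² = 34
34 = (4,2)_8 → 4² + 2² = 20
20 = (2,4)_8 → 2² + 4² = 20  — 20 already appeared earlier.

20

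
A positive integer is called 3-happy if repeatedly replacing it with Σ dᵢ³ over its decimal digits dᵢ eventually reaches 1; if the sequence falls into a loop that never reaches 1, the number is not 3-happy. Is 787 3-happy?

787 → 7³ + 8³ + 7³ = 343 + 512 + 343 = 1198
1198 → 1³ + 1³ + 9³ + 8³ = 1 + 1 + 729 + 512 = 1243
1243 → 1³ + 2³ + 4³ + 3³ = 1 + 8 + 64 + 27 = 100
100 → 1³ + 0³ + 0³ = 1 + 0 + 0 = 1  — reached 1.

3-happy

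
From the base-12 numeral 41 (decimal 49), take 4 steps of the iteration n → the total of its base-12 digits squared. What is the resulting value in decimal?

49 = (4,1)_12 → 4² + 1² = 17
17 = (1,5)_12 → 1² + 5² = 26
26 = (2,2)_12 → 2² + 2² = 8
8 = (8)_12 → 8² = 64

64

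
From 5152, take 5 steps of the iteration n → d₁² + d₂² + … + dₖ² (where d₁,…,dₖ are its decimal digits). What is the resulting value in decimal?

5152 → 5² + 1² + 5² + 2² = 55
55 → 5² + 5² = 50
50 → 5² + 0² = 25
25 → 2² + 5² = 29
29 → 2² + 9² = 85

85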